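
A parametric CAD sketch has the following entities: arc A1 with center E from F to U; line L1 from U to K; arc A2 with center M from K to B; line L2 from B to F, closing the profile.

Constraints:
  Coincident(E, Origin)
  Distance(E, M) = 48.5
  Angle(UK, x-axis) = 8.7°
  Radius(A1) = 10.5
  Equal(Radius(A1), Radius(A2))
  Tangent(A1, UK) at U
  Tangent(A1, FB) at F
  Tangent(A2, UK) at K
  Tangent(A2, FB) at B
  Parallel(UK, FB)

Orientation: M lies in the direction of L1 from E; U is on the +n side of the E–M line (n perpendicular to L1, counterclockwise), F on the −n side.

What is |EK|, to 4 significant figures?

49.62

The slot axis is L1's direction at 8.7°, so u = (cos 8.7°, sin 8.7°) = (0.9885, 0.1513) and n = (−sin 8.7°, cos 8.7°) = (-0.1513, 0.9885). E is at the origin and M lies 48.5 along u from E, so M = 48.5·u = (47.94, 7.336). Tangency of A1 to both parallel lines with radius 10.5 puts U and F at E ± 10.5·n: U = (-1.588, 10.38), F = (1.588, -10.38). Equal radii place K and B the same way about M: K = M + 10.5·n = (46.35, 17.72), B = M − 10.5·n = (49.53, -3.043). Then |EK| = |K − E| = 49.62.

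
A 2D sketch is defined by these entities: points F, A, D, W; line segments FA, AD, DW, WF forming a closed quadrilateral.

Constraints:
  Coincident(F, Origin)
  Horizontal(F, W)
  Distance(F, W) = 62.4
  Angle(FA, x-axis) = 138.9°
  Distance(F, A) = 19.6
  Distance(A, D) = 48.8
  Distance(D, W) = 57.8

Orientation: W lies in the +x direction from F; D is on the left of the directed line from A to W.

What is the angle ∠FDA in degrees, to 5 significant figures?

23.114°

Checks: |FW| = 62.40 ✓; |FA| = 19.60 ✓; |AD| = 48.80 ✓; |DW| = 57.80 ✓.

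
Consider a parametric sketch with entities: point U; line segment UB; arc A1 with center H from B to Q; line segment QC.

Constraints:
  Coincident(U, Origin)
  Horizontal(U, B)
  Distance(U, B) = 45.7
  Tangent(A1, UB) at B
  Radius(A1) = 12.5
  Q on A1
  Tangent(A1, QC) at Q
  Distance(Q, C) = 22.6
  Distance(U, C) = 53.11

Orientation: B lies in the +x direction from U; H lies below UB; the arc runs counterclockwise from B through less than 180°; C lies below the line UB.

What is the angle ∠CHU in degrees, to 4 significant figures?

87.87°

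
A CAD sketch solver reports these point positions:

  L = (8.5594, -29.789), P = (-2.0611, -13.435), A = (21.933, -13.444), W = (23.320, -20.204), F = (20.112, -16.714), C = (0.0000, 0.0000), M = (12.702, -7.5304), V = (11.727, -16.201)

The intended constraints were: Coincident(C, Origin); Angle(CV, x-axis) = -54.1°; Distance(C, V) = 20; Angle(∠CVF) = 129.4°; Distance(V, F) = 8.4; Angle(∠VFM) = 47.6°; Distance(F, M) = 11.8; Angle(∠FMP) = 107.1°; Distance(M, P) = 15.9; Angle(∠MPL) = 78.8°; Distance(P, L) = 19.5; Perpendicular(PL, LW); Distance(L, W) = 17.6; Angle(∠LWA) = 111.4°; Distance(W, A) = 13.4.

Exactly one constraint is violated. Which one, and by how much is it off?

Distance(W, A) = 13.4 — off by 6.50.

C = (0.00, 0.00) ✓; CV at -54.10° ✓; |CV| = 20.00 ✓; ∠CVF = 129.4° ✓; |VF| = 8.401 ✓; ∠VFM = 47.60° ✓; |FM| = 11.80 ✓; ∠FMP = 107.1° ✓; |MP| = 15.90 ✓; ∠MPL = 78.80° ✓; |PL| = 19.50 ✓; ∠(PL, LW) = 90.00° ✓; |LW| = 17.60 ✓; ∠LWA = 111.4° ✓; |WA| = 6.901 ✗.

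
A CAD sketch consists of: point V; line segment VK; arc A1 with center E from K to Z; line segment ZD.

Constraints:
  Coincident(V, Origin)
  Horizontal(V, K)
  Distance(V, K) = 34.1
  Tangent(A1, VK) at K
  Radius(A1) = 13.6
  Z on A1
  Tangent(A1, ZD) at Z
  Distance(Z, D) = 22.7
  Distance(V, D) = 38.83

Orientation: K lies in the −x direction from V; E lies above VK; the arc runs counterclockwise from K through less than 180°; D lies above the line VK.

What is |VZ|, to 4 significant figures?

23.82

Checks: |VK| = 34.10 ✓; |EZ| = 13.60 ✓; ∠(EZ, ZD) = 90.00° ✓; |ZD| = 22.70 ✓; |VD| = 38.83 ✓.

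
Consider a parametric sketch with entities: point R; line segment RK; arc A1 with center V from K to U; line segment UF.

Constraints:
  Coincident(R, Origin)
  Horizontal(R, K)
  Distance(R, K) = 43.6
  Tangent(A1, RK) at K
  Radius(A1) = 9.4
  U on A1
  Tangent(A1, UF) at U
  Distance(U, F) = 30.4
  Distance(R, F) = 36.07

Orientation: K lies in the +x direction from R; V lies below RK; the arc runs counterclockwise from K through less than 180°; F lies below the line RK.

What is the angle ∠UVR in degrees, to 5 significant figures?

19.630°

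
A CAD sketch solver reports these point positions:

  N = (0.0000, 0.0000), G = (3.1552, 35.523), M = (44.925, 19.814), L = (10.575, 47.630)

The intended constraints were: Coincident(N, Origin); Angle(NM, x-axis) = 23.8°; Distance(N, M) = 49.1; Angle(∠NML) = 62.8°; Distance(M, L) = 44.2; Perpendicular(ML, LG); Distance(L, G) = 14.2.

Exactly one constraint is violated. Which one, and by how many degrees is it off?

Perpendicular(ML, LG) — off by 7.50°.

N = (0.00, 0.00) ✓; NM at 23.80° ✓; |NM| = 49.10 ✓; ∠NML = 62.80° ✓; |ML| = 44.20 ✓; ∠(ML, LG) = 97.50° ✗; |LG| = 14.20 ✓.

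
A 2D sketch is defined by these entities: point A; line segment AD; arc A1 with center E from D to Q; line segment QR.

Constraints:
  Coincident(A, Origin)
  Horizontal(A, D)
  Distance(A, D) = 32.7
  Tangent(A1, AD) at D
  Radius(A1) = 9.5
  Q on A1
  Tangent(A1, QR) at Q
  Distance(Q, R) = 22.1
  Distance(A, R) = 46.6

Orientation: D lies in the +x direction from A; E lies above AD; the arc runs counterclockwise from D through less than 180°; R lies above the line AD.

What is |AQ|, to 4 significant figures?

43.48

A is at the origin; A and D share the same y with |AD| = 32.7 and D on the +x side, so D = (32.70, 0.000). The tangent condition forces ED to be normal to AD, so E = D + (0, 9.5) = (32.70, 9.500). Since EQ ⟂ QR (tangency), |ER| = √(9.5² + 22.1²) = 24.06 regardless of where Q sits on A1. So R lies on both circle(A, 46.6) and circle(E, 24.06); the above-AD intersection is R = (32.34, 33.55). Q is the foot of the tangent from R: Q = (41.37, 13.38).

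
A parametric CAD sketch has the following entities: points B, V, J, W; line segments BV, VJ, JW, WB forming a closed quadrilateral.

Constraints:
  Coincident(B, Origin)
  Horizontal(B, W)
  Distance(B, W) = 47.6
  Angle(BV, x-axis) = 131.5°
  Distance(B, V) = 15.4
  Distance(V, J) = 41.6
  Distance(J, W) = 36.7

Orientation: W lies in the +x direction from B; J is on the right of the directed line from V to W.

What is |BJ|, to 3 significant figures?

26.2

B is at the origin; B and W share the same y with |BW| = 47.6 and W in +x, so W = (47.6, 0). BV runs at 131.5° with |BV| = 15.4, so V = (-10.2, 11.5). J is determined by |VJ| = 41.6 and |JW| = 36.7 together: it lies at the intersection of circle(V, 41.6) and circle(W, 36.7). With |VW| = 58.9, the foot of the radical line on VW is 32.7 from V and the perpendicular offset is √(41.6² − 32.7²) = 25.7. Taking the right-of-VW solution: J = (16.9, -20.1).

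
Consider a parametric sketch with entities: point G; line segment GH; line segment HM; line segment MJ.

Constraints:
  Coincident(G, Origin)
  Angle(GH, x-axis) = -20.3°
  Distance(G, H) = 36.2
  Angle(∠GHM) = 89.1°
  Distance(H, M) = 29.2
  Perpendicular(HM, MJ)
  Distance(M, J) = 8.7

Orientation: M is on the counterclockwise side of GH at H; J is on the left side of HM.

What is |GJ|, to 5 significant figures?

39.696

G is at the origin; GH runs at -20.3° with length 36.2, so H = 36.2·(cos -20.3°, sin -20.3°) = (33.952, -12.559). ∠GHM = 89.1°, so HM runs at -20.3° + (180° − 89.1°) = 70.600° from the x-axis; with |HM| = 29.2, M = H + 29.2·(cos 70.600°, sin 70.600°) = (43.651, 14.983). The perpendicularity gives MJ at right angles to HM; with |MJ| = 8.7 on the left of HM, J = M + 8.7·(-0.94322, 0.33216) = (35.445, 17.873). Then |GJ| = |J − G| = 39.696.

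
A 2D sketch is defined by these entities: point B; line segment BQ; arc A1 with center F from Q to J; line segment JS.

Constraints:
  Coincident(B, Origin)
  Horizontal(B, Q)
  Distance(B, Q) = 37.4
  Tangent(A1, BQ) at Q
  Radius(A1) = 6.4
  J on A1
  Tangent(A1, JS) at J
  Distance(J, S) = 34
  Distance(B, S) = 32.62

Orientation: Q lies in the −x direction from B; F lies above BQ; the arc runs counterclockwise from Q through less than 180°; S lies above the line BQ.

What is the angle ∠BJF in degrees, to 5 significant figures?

148.86°

B is at the origin; BQ is horizontal with |BQ| = 37.4 and Q on the −x side, so Q = (-37.400, 0.0000). A1 meets BQ tangentially, so FQ is at right angles to BQ, so F = Q + (0, 6.4) = (-37.400, 6.4000). Since FJ ⟂ JS (tangency), |FS| = √(6.4² + 34.0²) = 34.597 regardless of where J sits on A1. So S lies on both circle(B, 32.62) and circle(F, 34.597); the above-BQ intersection is S = (-12.301, 30.212). J is the foot of the tangent from S: J = (-32.212, 2.6520).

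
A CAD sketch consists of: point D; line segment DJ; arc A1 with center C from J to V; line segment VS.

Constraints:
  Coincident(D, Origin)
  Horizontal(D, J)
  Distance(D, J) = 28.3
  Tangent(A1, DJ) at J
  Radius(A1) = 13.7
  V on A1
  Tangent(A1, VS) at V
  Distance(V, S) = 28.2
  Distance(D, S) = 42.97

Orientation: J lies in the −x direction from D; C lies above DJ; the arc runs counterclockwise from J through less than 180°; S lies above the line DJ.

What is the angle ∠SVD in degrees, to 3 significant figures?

128°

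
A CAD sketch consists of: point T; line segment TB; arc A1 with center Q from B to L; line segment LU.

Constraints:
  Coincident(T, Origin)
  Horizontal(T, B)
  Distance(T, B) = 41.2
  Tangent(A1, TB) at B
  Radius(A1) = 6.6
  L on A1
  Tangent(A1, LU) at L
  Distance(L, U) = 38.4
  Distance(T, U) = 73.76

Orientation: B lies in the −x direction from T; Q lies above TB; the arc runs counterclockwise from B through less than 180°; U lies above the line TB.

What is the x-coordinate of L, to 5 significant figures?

-36.356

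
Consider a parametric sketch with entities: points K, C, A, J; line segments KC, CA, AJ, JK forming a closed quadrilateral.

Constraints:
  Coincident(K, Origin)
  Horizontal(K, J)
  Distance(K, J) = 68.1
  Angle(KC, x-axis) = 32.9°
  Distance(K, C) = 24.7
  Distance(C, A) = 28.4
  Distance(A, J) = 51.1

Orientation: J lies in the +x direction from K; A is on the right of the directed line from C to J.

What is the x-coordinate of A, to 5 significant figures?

19.234

K is at the origin; KJ is horizontal with |KJ| = 68.1 and J in +x, so J = (68.1, 0). KC runs at 32.9° with |KC| = 24.7, so C = (20.739, 13.416). A is determined by |CA| = 28.4 and |AJ| = 51.1 together: it lies at the intersection of circle(C, 28.4) and circle(J, 51.1). With |CJ| = 49.225, the foot of the radical line on CJ is 6.2819 from C and the perpendicular offset is √(28.4² − 6.2819²) = 27.697. Taking the right-of-CJ solution: A = (19.234, -14.944).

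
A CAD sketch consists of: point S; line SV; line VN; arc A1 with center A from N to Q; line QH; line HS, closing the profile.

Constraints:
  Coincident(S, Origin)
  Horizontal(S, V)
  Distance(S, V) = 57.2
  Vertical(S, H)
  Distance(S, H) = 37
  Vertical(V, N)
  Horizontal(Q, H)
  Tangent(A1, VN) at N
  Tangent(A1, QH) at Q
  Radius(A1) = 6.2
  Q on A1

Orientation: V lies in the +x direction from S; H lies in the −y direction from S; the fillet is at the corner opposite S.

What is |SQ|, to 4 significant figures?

63.01

S is at the origin; SV is horizontal with |SV| = 57.2 and V on the +x side, so V = (57.20, 0.000). SH is vertical with |SH| = 37.0 and H on the −y side, so H = (0.000, -37.00). The virtual corner opposite S is at (57.20, -37.00). Since A1 is tangent to VN there, AN ⟂ VN and tangency of A1 to QH means the radius AQ is perpendicular to QH, with radius 6.2, so the center A sits 6.2 in from both sides at A = (51.00, -30.80). That places the tangent points at N = (57.20, -30.80) on VN and Q = (51.00, -37.00) on QH. Then |SQ| = |Q − S| = 63.01.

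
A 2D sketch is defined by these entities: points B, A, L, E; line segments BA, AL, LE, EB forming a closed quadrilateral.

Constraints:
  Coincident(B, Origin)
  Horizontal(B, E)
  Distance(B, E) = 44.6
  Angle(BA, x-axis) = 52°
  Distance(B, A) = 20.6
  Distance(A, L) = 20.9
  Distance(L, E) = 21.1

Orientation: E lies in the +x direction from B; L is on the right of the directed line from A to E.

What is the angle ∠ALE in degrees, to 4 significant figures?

117.0°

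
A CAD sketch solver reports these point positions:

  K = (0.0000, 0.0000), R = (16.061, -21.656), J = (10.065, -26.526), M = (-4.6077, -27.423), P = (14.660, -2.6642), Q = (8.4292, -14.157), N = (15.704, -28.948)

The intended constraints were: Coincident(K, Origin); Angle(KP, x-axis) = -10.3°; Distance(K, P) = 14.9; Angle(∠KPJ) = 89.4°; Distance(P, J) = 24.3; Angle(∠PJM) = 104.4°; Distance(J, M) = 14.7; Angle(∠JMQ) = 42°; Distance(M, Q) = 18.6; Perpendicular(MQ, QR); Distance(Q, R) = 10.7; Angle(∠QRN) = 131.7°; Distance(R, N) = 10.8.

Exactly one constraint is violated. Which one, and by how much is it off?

Distance(R, N) = 10.8 — off by 3.50.

K = (0.00, 0.00) ✓; KP at -10.30° ✓; |KP| = 14.90 ✓; ∠KPJ = 89.40° ✓; |PJ| = 24.30 ✓; ∠PJM = 104.4° ✓; |JM| = 14.70 ✓; ∠JMQ = 42.00° ✓; |MQ| = 18.60 ✓; ∠(MQ, QR) = 90.00° ✓; |QR| = 10.70 ✓; ∠QRN = 131.7° ✓; |RN| = 7.301 ✗.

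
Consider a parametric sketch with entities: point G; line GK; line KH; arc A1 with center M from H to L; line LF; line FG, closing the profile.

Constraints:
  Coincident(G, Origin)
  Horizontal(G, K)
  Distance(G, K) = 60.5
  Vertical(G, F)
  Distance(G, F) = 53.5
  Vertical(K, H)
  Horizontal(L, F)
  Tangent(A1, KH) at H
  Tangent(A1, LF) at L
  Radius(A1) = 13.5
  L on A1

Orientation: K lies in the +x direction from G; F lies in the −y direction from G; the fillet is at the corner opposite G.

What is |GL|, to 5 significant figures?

71.213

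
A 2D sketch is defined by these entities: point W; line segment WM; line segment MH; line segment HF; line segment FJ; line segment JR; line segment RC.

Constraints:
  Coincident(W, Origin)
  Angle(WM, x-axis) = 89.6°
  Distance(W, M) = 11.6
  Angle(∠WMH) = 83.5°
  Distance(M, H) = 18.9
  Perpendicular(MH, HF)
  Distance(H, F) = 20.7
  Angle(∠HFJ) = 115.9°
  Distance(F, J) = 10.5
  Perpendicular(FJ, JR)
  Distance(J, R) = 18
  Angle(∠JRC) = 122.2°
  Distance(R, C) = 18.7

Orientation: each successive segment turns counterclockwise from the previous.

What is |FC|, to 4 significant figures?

28.47

W is at the origin; WM runs at 89.6° with length 11.6, so M = (0.08098, 11.60). ∠WMH = 83.5° gives MH at -173.9° from the x-axis; with |MH| = 18.9, H = (-18.71, 9.591). MH ⟂ HF, so HF runs at -83.90°; with |HF| = 20.7, F = (-16.51, -10.99). ∠HFJ = 115.9° gives FJ at -19.80° from the x-axis; with |FJ| = 10.5, J = (-6.633, -14.55). FJ ⟂ JR, so JR runs at 70.20°; with |JR| = 18.0, R = (-0.5358, 2.388). ∠JRC = 122.2° gives RC at 128.0° from the x-axis; with |RC| = 18.7, C = (-12.05, 17.12). Then |FC| = |C − F| = 28.47.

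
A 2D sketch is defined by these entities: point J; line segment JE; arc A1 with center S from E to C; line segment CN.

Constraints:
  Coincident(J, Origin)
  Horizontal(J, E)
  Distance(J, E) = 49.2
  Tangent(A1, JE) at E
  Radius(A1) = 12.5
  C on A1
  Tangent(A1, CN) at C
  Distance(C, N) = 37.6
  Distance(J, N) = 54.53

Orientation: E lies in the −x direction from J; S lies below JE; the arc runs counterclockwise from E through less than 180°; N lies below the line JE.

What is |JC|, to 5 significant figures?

61.386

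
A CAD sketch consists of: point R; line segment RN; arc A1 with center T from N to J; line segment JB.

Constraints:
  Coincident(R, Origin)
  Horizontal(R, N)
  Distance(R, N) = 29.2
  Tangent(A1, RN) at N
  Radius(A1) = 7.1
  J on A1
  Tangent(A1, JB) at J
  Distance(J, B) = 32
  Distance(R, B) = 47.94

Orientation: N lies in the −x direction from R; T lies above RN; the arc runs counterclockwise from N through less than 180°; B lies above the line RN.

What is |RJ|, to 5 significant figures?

23.611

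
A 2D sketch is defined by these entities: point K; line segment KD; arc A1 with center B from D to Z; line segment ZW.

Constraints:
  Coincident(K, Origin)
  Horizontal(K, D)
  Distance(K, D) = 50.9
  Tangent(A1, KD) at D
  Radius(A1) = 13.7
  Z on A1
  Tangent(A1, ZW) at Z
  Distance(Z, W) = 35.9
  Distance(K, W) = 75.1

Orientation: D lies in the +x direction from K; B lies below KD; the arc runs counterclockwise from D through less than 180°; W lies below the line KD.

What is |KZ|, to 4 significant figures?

43.29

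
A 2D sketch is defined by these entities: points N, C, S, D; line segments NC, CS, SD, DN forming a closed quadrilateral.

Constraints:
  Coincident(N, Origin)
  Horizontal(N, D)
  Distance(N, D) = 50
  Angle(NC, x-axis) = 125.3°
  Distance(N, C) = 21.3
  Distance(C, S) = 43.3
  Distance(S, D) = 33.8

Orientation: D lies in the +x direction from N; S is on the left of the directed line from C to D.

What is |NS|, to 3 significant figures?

40.4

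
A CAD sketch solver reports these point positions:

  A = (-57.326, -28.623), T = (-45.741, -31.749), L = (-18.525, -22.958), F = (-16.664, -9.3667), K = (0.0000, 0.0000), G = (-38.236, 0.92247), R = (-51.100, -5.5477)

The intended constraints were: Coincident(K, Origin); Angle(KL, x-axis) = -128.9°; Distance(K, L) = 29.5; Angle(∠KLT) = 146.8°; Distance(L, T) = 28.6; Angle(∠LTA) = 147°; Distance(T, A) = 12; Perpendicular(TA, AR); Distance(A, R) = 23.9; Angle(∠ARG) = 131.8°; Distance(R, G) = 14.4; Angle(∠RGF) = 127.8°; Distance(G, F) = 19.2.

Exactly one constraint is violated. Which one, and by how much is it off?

Distance(G, F) = 19.2 — off by 4.70.

K = (0.00, 0.00) ✓; KL at -128.9° ✓; |KL| = 29.50 ✓; ∠KLT = 146.8° ✓; |LT| = 28.60 ✓; ∠LTA = 147.0° ✓; |TA| = 12.00 ✓; ∠(TA, AR) = 90.00° ✓; |AR| = 23.90 ✓; ∠ARG = 131.8° ✓; |RG| = 14.40 ✓; ∠RGF = 127.8° ✓; |GF| = 23.90 ✗.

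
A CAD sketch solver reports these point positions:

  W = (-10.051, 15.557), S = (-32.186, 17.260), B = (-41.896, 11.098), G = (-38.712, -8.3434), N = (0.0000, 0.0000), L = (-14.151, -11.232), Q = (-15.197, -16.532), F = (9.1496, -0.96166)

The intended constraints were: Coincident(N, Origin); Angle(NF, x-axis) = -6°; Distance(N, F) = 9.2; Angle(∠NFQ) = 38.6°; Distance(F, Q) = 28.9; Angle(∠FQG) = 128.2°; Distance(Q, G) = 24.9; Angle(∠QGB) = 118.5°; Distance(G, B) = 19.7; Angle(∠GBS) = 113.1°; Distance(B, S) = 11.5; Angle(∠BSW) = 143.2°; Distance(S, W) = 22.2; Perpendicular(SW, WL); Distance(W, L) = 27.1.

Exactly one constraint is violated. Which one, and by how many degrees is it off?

Perpendicular(SW, WL) — off by 4.30°.

N = (0.00, 0.00) ✓; NF at -6.000° ✓; |NF| = 9.200 ✓; ∠NFQ = 38.60° ✓; |FQ| = 28.90 ✓; ∠FQG = 128.2° ✓; |QG| = 24.90 ✓; ∠QGB = 118.5° ✓; |GB| = 19.70 ✓; ∠GBS = 113.1° ✓; |BS| = 11.50 ✓; ∠BSW = 143.2° ✓; |SW| = 22.20 ✓; ∠(SW, WL) = 94.30° ✗; |WL| = 27.10 ✓.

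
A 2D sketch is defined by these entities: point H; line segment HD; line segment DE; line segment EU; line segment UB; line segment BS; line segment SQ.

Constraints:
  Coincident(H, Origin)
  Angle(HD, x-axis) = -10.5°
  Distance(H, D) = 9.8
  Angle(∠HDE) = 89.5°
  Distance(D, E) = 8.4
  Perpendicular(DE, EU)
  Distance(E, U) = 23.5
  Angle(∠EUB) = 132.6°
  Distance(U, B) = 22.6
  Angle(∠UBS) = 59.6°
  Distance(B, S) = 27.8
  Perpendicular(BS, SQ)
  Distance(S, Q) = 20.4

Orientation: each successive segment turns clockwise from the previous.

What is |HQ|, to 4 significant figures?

6.258

∠UBS = 59.6° gives BS at 1.200° from the x-axis; with |BS| = 27.8, S = (0.9167, 14.28). The perpendicularity gives SQ at right angles to BS, so SQ runs at -88.80°; with |SQ| = 20.4, Q = (1.344, -6.112). Then |HQ| = |Q − H| = 6.258.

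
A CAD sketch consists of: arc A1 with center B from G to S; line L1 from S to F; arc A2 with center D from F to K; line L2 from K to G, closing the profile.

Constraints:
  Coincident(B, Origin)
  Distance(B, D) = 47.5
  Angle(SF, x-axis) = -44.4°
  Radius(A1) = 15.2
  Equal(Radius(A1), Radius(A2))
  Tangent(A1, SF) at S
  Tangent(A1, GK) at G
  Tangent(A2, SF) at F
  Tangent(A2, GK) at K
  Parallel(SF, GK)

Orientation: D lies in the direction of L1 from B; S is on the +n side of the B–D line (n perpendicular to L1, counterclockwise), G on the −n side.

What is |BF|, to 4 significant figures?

49.87

The slot axis is L1's direction at -44.4°, so u = (cos -44.4°, sin -44.4°) = (0.7145, -0.6997) and n = (−sin -44.4°, cos -44.4°) = (0.6997, 0.7145). B is at the origin and D lies 47.5 along u from B, so D = 47.5·u = (33.94, -33.23). Tangency of A1 to both parallel lines with radius 15.2 puts S and G at B ± 15.2·n: S = (10.63, 10.86), G = (-10.63, -10.86). Equal radii place F and K the same way about D: F = D + 15.2·n = (44.57, -22.37), K = D − 15.2·n = (23.30, -44.09). Then |BF| = |F − B| = 49.87.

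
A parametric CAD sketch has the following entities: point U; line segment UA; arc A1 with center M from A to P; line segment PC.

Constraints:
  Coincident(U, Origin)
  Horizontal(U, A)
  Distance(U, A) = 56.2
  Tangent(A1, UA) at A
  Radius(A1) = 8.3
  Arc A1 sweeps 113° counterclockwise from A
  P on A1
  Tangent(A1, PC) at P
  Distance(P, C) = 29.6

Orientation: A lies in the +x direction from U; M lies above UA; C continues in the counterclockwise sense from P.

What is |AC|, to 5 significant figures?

38.988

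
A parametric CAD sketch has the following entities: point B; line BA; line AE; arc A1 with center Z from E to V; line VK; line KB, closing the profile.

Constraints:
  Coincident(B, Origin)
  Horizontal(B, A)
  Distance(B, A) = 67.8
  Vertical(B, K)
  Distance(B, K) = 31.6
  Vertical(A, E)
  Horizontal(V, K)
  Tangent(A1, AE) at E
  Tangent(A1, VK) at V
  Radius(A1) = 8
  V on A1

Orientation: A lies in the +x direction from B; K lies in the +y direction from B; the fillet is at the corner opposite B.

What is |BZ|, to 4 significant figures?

64.29

B is at the origin; BA is horizontal with |BA| = 67.8 and A on the +x side, so A = (67.80, 0.000). B and K share the same x with |BK| = 31.6 and K on the +y side, so K = (0.000, 31.60). The virtual corner opposite B is at (67.80, 31.60). Tangency of A1 to AE means the radius ZE is perpendicular to AE and A1 meets VK tangentially, so ZV is at right angles to VK, with radius 8.0, so the center Z sits 8.0 in from both sides at Z = (59.80, 23.60). Then |BZ| = |Z − B| = 64.29.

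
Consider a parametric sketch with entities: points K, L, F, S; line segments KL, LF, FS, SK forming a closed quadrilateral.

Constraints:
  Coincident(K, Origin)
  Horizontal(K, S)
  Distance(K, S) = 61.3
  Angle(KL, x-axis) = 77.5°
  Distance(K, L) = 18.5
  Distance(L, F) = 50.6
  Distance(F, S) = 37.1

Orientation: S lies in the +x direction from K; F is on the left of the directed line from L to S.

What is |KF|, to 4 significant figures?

62.62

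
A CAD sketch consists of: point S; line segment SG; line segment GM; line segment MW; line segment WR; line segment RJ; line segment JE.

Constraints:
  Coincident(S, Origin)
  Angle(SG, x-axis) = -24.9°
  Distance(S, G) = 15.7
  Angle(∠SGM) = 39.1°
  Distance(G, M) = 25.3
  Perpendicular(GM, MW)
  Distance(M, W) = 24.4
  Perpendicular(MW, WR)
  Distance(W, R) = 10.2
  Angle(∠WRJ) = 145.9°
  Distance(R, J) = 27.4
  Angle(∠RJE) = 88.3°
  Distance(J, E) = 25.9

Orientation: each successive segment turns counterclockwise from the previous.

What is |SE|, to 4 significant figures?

22.35

S is at the origin; SG runs at -24.9° with length 15.7, so G = (14.24, -6.610). ∠SGM = 39.1° gives GM at 116.0° from the x-axis; with |GM| = 25.3, M = (3.150, 16.13). The perpendicularity gives MW at right angles to GM, so MW runs at -154.0°; with |MW| = 24.4, W = (-18.78, 5.433). The perpendicularity gives WR at right angles to MW, so WR runs at -64.00°; with |WR| = 10.2, R = (-14.31, -3.735). ∠WRJ = 145.9° gives RJ at -29.90° from the x-axis; with |RJ| = 27.4, J = (9.444, -17.39). ∠RJE = 88.3° gives JE at 61.80° from the x-axis; with |JE| = 25.9, E = (21.68, 5.432). Then |SE| = |E − S| = 22.35.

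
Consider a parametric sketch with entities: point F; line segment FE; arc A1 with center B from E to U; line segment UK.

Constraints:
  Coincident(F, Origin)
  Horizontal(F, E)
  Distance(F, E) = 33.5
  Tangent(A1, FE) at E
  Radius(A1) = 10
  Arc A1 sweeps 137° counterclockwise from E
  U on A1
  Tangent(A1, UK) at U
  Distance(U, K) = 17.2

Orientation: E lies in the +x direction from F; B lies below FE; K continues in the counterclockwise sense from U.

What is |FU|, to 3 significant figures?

31.8

F is at the origin; F and E share the same y with |FE| = 33.5 and E on the +x side, so E = (33.5, 0.00). A1 meets FE tangentially, so BE is at right angles to FE, so B = E + (0, -10) = (33.5, -10.0). On A1, E sits at bearing 90° from B; a 137° counterclockwise sweep puts U at bearing 227°, so U = B + 10.0·(cos 227°, sin 227°) = (26.7, -17.3). Then |FU| = |U − F| = 31.8.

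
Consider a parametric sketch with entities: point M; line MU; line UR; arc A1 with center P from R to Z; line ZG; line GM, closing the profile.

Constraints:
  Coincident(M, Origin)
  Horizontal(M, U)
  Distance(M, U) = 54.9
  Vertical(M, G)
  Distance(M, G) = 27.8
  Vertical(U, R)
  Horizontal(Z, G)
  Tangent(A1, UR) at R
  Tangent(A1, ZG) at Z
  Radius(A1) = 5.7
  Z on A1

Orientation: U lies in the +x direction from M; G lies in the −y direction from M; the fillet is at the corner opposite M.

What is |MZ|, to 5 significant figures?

56.511

The virtual corner opposite M is at (54.900, -27.800). The tangent condition forces PR to be normal to UR and since A1 is tangent to ZG there, PZ ⟂ ZG, with radius 5.7, so the center P sits 5.7 in from both sides at P = (49.200, -22.100). That places the tangent points at R = (54.900, -22.100) on UR and Z = (49.200, -27.800) on ZG. Then |MZ| = |Z − M| = 56.511.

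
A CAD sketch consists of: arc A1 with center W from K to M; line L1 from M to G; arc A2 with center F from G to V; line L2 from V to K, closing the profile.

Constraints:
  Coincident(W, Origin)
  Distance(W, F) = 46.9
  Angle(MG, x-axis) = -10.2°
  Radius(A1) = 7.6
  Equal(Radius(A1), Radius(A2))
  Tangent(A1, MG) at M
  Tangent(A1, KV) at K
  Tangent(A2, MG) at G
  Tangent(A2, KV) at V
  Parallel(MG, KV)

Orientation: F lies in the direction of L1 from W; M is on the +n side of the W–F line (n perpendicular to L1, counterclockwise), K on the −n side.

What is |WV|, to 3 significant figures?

47.5

Tangency of A1 to both parallel lines with radius 7.6 puts M and K at W ± 7.6·n: M = (1.35, 7.48), K = (-1.35, -7.48). Equal radii place G and V the same way about F: G = F + 7.6·n = (47.5, -0.825), V = F − 7.6·n = (44.8, -15.8). Then |WV| = |V − W| = 47.5.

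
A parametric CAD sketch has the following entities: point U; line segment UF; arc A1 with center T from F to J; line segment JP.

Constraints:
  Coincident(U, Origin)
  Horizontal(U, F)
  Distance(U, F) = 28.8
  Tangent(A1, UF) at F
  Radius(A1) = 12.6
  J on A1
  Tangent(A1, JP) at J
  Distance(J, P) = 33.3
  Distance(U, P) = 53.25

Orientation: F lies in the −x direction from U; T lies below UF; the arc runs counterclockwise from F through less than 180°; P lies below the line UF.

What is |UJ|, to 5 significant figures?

43.991

U is at the origin; UF is horizontal with |UF| = 28.8 and F on the −x side, so F = (-28.800, 0.0000). Tangency of A1 to UF means the radius TF is perpendicular to UF, so T = F + (0, -12.6) = (-28.800, -12.600). Since TJ ⟂ JP (tangency), |TP| = √(12.6² + 33.3²) = 35.604 regardless of where J sits on A1. So P lies on both circle(U, 53.25) and circle(T, 35.604); the below-UF intersection is P = (-23.464, -47.802). J is the foot of the tangent from P: J = (-39.783, -18.775).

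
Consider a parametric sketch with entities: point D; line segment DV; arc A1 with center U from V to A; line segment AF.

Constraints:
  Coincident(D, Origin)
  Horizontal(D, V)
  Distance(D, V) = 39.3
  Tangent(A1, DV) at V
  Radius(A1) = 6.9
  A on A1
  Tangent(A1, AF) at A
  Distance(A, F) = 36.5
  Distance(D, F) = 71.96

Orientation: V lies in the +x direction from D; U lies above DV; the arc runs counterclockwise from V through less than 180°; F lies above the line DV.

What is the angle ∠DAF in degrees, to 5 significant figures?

122.12°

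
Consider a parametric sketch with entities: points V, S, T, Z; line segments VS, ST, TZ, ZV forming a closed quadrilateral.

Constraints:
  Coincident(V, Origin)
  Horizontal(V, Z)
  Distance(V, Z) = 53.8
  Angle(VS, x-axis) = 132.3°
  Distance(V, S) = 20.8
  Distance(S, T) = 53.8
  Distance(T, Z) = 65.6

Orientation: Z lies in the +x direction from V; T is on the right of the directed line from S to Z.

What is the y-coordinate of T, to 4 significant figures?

-36.71

Checks: |ST| = 53.80 ✓; |TZ| = 65.60 ✓.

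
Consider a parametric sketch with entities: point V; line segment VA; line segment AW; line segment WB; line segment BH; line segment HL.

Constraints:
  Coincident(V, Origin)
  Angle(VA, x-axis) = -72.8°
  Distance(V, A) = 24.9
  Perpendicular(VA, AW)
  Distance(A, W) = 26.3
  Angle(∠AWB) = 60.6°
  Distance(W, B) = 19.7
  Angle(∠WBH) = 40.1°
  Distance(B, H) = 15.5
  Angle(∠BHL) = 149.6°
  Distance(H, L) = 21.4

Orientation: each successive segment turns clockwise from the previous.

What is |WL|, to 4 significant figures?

18.98

V is at the origin; VA runs at -72.8° with length 24.9, so A = (7.363, -23.79). VA is perpendicular to AW, so AW runs at -162.8°; with |AW| = 26.3, W = (-17.76, -31.56). ∠AWB = 60.6° gives WB at 77.80° from the x-axis; with |WB| = 19.7, B = (-13.60, -12.31). ∠WBH = 40.1° gives BH at -62.10° from the x-axis; with |BH| = 15.5, H = (-6.345, -26.01). ∠BHL = 149.6° gives HL at -92.50° from the x-axis; with |HL| = 21.4, L = (-7.278, -47.39). Then |WL| = |L − W| = 18.98.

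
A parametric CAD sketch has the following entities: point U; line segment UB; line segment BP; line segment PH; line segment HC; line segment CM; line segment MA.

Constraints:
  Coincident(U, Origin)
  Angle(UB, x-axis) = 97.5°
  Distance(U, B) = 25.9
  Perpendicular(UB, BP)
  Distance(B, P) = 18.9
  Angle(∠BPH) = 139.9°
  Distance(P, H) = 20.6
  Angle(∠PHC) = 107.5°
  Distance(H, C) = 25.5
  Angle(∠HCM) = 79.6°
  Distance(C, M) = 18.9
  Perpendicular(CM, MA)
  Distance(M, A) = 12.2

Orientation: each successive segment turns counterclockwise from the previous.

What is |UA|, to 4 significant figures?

18.37

U is at the origin; UB runs at 97.5° with length 25.9, so B = (-3.381, 25.68). UB is perpendicular to BP, so BP runs at -172.5°; with |BP| = 18.9, P = (-22.12, 23.21). ∠BPH = 139.9° gives PH at -132.4° from the x-axis; with |PH| = 20.6, H = (-36.01, 7.999). ∠PHC = 107.5° gives HC at -59.90° from the x-axis; with |HC| = 25.5, C = (-23.22, -14.06). ∠HCM = 79.6° gives CM at 40.50° from the x-axis; with |CM| = 18.9, M = (-8.849, -1.787). The perpendicularity gives MA at right angles to CM, so MA runs at 130.5°; with |MA| = 12.2, A = (-16.77, 7.489). Then |UA| = |A − U| = 18.37.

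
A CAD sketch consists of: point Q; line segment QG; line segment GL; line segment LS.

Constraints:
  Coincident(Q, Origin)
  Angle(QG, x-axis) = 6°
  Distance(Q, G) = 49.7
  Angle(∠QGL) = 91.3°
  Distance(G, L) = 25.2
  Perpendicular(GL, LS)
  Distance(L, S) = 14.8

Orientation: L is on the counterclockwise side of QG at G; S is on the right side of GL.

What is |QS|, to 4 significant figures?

69.65

Q is at the origin; QG runs at 6.0° with length 49.7, so G = 49.7·(cos 6.0°, sin 6.0°) = (49.43, 5.195). ∠QGL = 91.3°, so GL runs at 6.0° + (180° − 91.3°) = 94.70° from the x-axis; with |GL| = 25.2, L = G + 25.2·(cos 94.70°, sin 94.70°) = (47.36, 30.31). GL ⟂ LS; with |LS| = 14.8 on the right of GL, S = L + 14.8·(0.9966, 0.08194) = (62.11, 31.52). Then |QS| = |S − Q| = 69.65.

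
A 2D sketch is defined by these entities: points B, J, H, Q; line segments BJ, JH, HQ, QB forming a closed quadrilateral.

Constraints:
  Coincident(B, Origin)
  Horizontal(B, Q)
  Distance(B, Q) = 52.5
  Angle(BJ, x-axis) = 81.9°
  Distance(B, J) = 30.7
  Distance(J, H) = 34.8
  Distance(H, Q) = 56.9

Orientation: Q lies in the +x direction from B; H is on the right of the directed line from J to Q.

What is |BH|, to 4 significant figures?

5.435

Checks: B.y = 0.00, Q.y = 0.00 ✓; |JH| = 34.80 ✓; |HQ| = 56.90 ✓.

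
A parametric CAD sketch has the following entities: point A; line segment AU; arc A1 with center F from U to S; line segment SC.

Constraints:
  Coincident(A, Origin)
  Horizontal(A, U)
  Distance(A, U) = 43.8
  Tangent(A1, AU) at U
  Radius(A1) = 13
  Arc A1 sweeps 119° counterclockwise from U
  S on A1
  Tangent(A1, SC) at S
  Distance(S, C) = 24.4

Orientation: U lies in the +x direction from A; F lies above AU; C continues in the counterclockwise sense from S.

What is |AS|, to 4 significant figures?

58.45

A is at the origin; AU is horizontal with |AU| = 43.8 and U on the +x side, so U = (43.80, 0.000). A1 meets AU tangentially, so FU is at right angles to AU, so F = U + (0, 13) = (43.80, 13.00). On A1, U sits at bearing -90° from F; a 119° counterclockwise sweep puts S at bearing 29°, so S = F + 13.0·(cos 29°, sin 29°) = (55.17, 19.30). Then |AS| = |S − A| = 58.45.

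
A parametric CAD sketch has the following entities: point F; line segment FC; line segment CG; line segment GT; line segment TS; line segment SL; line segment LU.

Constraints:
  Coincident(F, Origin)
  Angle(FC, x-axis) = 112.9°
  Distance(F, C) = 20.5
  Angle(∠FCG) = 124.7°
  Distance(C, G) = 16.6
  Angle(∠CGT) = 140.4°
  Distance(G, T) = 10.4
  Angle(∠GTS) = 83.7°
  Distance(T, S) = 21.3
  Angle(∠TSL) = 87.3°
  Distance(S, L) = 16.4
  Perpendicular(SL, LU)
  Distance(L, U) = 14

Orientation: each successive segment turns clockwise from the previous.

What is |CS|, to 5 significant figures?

23.388

∠CGT = 140.4° gives GT at 18.000° from the x-axis; with |GT| = 10.4, T = (10.809, 36.114). ∠GTS = 83.7° gives TS at -78.300° from the x-axis; with |TS| = 21.3, S = (15.128, 15.256). Then |CS| = |S − C| = 23.388.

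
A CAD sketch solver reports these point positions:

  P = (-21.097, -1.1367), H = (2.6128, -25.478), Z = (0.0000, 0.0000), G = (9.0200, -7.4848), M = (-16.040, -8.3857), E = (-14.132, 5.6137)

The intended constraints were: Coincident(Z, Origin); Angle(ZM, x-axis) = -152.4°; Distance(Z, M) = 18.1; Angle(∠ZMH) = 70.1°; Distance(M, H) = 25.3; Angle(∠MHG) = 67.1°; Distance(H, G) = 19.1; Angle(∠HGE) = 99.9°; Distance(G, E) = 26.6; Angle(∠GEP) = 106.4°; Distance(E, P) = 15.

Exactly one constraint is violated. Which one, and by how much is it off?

Distance(E, P) = 15 — off by 5.30.

Z = (0.00, 0.00) ✓; ZM at -152.4° ✓; |ZM| = 18.10 ✓; ∠ZMH = 70.10° ✓; |MH| = 25.30 ✓; ∠MHG = 67.10° ✓; |HG| = 19.10 ✓; ∠HGE = 99.90° ✓; |GE| = 26.60 ✓; ∠GEP = 106.4° ✓; |EP| = 9.699 ✗.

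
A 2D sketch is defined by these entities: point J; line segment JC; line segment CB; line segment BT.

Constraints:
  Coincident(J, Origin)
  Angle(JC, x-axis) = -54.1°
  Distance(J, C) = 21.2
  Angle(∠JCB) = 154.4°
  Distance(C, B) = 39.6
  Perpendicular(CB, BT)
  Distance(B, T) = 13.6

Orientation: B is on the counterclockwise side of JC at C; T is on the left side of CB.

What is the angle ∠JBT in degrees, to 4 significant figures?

81.13°

J is at the origin; JC runs at -54.1° with length 21.2, so C = 21.2·(cos -54.1°, sin -54.1°) = (12.43, -17.17). ∠JCB = 154.4°, so CB runs at -54.1° + (180° − 154.4°) = -28.50° from the x-axis; with |CB| = 39.6, B = C + 39.6·(cos -28.50°, sin -28.50°) = (47.23, -36.07). CB ⟂ BT; with |BT| = 13.6 on the left of CB, T = B + 13.6·(0.4772, 0.8788) = (53.72, -24.12). Then cos ∠JBT = BJ·BT / (|BJ||BT|), giving 81.13°.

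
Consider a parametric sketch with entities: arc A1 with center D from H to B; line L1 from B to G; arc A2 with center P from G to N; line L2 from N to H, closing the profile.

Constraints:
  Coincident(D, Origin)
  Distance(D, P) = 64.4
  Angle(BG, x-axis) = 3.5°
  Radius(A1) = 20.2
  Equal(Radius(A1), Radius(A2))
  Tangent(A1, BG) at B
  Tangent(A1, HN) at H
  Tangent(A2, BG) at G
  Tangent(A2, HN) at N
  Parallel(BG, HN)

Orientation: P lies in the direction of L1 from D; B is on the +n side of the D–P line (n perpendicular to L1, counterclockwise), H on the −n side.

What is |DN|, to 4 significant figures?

67.49

Tangency of A1 to both parallel lines with radius 20.2 puts B and H at D ± 20.2·n: B = (-1.233, 20.16), H = (1.233, -20.16). Equal radii place G and N the same way about P: G = P + 20.2·n = (63.05, 24.09), N = P − 20.2·n = (65.51, -16.23). Then |DN| = |N − D| = 67.49.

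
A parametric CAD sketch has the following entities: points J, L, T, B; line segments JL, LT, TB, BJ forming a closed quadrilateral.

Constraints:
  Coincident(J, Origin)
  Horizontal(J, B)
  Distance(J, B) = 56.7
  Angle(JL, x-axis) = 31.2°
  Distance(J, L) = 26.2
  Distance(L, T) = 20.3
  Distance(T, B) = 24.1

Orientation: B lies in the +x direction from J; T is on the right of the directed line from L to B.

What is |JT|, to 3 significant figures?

33.1

Checks: |LT| = 20.30 ✓; |TB| = 24.10 ✓.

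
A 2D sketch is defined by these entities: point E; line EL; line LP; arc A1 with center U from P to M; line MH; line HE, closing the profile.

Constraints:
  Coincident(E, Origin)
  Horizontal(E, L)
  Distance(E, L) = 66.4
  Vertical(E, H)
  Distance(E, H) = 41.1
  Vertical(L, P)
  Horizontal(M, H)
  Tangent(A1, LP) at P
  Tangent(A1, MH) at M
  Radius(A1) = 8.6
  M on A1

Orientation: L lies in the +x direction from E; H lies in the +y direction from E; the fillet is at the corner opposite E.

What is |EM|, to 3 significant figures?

70.9

The virtual corner opposite E is at (66.4, 41.1). A1 meets LP tangentially, so UP is at right angles to LP and A1 meets MH tangentially, so UM is at right angles to MH, with radius 8.6, so the center U sits 8.6 in from both sides at U = (57.8, 32.5). That places the tangent points at P = (66.4, 32.5) on LP and M = (57.8, 41.1) on MH. Then |EM| = |M − E| = 70.9.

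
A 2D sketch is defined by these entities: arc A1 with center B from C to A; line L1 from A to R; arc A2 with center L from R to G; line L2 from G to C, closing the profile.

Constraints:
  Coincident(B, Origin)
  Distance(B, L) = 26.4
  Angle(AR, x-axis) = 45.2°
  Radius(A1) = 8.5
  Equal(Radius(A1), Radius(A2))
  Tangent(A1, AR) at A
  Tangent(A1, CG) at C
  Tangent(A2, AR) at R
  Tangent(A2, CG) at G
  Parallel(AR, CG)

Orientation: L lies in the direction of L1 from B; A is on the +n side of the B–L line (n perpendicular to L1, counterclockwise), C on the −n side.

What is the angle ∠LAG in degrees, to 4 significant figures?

14.93°

Tangency of A1 to both parallel lines with radius 8.5 puts A and C at B ± 8.5·n: A = (-6.031, 5.989), C = (6.031, -5.989). Equal radii place R and G the same way about L: R = L + 8.5·n = (12.57, 24.72), G = L − 8.5·n = (24.63, 12.74). Then cos ∠LAG = AL·AG / (|AL||AG|), giving 14.93°.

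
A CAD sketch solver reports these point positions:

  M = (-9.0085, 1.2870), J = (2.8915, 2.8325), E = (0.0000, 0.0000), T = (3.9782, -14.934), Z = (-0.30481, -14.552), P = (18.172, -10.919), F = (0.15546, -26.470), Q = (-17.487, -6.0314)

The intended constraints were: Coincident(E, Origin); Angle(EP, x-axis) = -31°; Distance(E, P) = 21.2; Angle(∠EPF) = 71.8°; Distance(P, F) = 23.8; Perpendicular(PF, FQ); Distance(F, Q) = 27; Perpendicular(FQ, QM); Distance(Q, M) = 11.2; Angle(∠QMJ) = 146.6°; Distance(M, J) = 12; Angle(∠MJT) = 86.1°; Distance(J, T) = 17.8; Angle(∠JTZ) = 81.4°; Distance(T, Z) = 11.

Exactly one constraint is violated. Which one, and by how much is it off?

Distance(T, Z) = 11 — off by 6.70.

E = (0.00, 0.00) ✓; EP at -31.00° ✓; |EP| = 21.20 ✓; ∠EPF = 71.80° ✓; |PF| = 23.80 ✓; ∠(PF, FQ) = 90.00° ✓; |FQ| = 27.00 ✓; ∠(FQ, QM) = 90.00° ✓; |QM| = 11.20 ✓; ∠QMJ = 146.6° ✓; |MJ| = 12.00 ✓; ∠MJT = 86.10° ✓; |JT| = 17.80 ✓; ∠JTZ = 81.40° ✓; |TZ| = 4.300 ✗.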